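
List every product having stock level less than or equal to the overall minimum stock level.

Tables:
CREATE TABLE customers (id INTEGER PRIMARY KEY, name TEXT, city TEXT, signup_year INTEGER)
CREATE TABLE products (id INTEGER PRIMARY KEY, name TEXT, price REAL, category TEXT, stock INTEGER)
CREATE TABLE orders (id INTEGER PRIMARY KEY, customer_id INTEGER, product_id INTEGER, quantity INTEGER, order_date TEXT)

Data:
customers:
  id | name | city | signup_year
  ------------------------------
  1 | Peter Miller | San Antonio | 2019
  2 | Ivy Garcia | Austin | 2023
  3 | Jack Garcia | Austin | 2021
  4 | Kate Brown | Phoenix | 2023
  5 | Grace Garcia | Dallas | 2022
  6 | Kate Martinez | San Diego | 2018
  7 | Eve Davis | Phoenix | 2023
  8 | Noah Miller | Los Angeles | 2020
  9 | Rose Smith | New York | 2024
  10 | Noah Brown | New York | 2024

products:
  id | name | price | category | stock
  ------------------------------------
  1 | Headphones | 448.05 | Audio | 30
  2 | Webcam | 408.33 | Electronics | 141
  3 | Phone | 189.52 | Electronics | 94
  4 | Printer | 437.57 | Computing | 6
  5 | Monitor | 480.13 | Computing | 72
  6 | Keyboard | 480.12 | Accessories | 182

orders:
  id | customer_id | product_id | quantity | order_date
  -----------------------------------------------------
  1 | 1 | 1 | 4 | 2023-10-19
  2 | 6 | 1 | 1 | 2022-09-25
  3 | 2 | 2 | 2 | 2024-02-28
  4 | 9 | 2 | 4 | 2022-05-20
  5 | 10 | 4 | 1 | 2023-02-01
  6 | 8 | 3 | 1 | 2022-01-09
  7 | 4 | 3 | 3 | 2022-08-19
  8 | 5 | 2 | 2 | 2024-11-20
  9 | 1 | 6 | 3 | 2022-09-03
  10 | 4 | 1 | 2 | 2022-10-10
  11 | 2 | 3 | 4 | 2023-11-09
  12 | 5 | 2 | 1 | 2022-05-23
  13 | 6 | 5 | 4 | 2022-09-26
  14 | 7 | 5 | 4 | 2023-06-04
SELECT name, stock FROM products WHERE stock <= (SELECT MIN(stock) FROM products)

Execution result:
name | stock
Printer | 6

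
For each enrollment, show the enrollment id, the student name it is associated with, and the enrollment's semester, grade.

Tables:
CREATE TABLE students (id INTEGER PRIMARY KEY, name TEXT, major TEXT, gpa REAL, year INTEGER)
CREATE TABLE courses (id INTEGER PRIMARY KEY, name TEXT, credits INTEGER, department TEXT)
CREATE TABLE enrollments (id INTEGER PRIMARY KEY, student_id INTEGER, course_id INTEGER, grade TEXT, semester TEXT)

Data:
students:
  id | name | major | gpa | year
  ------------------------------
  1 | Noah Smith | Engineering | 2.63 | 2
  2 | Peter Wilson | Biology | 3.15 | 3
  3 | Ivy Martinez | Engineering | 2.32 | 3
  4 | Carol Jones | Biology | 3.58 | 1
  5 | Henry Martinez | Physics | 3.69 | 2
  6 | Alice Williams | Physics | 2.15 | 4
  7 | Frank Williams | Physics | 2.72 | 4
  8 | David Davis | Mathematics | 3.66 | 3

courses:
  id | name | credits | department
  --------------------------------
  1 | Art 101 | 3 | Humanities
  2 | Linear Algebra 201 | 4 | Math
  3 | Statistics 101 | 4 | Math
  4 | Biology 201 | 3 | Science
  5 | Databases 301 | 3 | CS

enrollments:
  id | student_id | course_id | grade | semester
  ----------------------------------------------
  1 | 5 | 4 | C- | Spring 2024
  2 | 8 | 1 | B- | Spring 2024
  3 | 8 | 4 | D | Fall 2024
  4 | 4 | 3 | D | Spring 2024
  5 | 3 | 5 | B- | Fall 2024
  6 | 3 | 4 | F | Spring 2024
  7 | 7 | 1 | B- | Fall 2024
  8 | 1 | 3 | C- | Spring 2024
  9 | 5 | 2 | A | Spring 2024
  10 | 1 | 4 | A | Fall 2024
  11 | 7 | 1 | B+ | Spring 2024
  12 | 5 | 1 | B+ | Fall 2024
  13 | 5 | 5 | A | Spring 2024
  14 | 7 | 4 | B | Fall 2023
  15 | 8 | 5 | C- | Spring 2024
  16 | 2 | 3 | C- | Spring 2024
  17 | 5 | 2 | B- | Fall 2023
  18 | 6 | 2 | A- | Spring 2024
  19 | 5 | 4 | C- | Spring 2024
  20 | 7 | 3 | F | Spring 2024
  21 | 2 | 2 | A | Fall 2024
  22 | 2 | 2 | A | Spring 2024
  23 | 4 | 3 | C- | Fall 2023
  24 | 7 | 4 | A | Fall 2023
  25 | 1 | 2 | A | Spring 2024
SELECT c.id, p.name AS student, c.semester, c.grade FROM enrollments c JOIN students p ON c.student_id = p.id

Execution result:
id | student | semester | grade
1 | Henry Martinez | Spring 2024 | C-
2 | David Davis | Spring 2024 | B-
3 | David Davis | Fall 2024 | D
4 | Carol Jones | Spring 2024 | D
5 | Ivy Martinez | Fall 2024 | B-
6 | Ivy Martinez | Spring 2024 | F
7 | Frank Williams | Fall 2024 | B-
8 | Noah Smith | Spring 2024 | C-
9 | Henry Martinez | Spring 2024 | A
10 | Noah Smith | Fall 2024 | A
11 | Frank Williams | Spring 2024 | B+
12 | Henry Martinez | Fall 2024 | B+
13 | Henry Martinez | Spring 2024 | A
14 | Frank Williams | Fall 2023 | B
15 | David Davis | Spring 2024 | C-
16 | Peter Wilson | Spring 2024 | C-
17 | Henry Martinez | Fall 2023 | B-
18 | Alice Williams | Spring 2024 | A-
19 | Henry Martinez | Spring 2024 | C-
20 | Frank Williams | Spring 2024 | F
21 | Peter Wilson | Fall 2024 | A
22 | Peter Wilson | Spring 2024 | A
23 | Carol Jones | Fall 2023 | C-
24 | Frank Williams | Fall 2023 | A
25 | Noah Smith | Spring 2024 | A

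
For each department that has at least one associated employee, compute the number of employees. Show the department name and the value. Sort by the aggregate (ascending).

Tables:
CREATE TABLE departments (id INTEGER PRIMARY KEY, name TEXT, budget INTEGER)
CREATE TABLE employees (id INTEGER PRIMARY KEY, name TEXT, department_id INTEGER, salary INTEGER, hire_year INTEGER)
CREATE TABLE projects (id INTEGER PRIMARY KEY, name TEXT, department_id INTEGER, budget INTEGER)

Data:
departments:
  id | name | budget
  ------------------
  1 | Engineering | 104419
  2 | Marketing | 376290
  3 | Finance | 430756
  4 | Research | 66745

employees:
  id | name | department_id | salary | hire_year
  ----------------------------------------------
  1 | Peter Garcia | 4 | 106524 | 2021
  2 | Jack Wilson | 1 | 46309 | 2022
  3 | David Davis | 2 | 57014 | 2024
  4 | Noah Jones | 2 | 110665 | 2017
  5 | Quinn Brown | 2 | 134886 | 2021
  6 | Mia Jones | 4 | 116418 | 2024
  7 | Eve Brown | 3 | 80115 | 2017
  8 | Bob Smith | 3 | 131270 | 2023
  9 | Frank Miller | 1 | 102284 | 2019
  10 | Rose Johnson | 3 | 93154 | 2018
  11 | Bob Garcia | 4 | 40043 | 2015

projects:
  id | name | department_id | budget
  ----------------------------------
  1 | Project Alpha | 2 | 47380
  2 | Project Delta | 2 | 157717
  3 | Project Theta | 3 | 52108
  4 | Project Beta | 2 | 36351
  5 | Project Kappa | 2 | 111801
SELECT p.name, COUNT(*) AS n FROM employees c JOIN departments p ON c.department_id = p.id GROUP BY p.id, p.name ORDER BY n ASC

Execution result:
name | n
Engineering | 2
Marketing | 3
Finance | 3
Research | 3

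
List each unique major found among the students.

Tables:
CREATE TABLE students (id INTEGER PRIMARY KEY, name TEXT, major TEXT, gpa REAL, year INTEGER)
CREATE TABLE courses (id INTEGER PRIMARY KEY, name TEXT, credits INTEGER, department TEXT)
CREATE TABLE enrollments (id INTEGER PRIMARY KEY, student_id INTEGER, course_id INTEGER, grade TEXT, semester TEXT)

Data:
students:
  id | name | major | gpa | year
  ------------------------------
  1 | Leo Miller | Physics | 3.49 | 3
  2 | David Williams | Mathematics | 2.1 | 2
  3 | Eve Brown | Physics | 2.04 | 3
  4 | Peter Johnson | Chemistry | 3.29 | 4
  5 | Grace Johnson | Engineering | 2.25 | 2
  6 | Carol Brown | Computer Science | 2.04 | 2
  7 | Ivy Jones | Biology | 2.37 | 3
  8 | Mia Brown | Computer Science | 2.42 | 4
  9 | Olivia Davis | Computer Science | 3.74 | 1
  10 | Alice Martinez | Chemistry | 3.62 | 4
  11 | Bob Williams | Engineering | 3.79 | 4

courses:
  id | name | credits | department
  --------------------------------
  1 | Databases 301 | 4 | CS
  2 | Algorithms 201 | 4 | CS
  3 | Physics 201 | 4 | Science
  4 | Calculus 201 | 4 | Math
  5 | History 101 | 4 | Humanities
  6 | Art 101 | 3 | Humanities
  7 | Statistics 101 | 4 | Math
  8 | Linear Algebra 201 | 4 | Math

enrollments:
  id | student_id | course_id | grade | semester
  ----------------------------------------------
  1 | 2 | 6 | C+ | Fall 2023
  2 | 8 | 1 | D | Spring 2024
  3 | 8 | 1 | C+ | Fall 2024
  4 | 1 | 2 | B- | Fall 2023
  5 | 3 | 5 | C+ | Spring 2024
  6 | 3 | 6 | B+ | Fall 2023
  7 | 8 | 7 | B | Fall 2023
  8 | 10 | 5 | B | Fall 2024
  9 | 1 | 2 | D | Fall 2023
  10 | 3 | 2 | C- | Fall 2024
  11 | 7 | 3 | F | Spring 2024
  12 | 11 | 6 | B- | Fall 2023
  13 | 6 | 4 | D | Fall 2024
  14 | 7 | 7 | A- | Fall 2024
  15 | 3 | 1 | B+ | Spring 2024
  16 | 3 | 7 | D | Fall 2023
SELECT DISTINCT major FROM students

Execution result:
major
Physics
Mathematics
Chemistry
Engineering
Computer Science
Biology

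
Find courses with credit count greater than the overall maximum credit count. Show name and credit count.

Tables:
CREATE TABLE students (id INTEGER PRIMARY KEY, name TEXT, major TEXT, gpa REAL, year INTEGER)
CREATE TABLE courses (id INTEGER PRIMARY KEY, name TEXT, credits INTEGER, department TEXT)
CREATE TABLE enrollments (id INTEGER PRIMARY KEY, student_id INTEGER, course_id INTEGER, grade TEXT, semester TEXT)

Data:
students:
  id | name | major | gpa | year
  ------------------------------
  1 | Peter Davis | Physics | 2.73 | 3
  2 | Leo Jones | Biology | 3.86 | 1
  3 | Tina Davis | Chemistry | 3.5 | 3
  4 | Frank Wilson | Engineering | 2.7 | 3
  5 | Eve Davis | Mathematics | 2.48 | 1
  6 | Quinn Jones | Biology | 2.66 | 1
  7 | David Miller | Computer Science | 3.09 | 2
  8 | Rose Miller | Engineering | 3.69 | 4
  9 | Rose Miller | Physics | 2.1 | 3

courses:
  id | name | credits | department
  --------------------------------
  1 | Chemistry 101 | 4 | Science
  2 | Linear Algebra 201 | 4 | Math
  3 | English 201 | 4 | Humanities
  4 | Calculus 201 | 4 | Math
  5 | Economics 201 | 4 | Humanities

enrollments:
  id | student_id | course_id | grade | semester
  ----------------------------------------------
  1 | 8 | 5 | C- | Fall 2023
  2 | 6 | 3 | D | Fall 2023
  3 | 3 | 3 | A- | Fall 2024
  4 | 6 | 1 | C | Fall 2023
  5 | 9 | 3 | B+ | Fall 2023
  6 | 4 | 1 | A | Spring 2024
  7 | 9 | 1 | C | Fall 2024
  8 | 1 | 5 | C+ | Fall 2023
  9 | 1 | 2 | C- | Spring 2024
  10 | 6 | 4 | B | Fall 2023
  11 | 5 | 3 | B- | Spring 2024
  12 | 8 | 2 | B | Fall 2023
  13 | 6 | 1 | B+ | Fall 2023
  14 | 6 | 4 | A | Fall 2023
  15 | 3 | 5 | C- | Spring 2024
SELECT name, credits FROM courses WHERE credits > (SELECT MAX(credits) FROM courses)

Execution result:
(no rows)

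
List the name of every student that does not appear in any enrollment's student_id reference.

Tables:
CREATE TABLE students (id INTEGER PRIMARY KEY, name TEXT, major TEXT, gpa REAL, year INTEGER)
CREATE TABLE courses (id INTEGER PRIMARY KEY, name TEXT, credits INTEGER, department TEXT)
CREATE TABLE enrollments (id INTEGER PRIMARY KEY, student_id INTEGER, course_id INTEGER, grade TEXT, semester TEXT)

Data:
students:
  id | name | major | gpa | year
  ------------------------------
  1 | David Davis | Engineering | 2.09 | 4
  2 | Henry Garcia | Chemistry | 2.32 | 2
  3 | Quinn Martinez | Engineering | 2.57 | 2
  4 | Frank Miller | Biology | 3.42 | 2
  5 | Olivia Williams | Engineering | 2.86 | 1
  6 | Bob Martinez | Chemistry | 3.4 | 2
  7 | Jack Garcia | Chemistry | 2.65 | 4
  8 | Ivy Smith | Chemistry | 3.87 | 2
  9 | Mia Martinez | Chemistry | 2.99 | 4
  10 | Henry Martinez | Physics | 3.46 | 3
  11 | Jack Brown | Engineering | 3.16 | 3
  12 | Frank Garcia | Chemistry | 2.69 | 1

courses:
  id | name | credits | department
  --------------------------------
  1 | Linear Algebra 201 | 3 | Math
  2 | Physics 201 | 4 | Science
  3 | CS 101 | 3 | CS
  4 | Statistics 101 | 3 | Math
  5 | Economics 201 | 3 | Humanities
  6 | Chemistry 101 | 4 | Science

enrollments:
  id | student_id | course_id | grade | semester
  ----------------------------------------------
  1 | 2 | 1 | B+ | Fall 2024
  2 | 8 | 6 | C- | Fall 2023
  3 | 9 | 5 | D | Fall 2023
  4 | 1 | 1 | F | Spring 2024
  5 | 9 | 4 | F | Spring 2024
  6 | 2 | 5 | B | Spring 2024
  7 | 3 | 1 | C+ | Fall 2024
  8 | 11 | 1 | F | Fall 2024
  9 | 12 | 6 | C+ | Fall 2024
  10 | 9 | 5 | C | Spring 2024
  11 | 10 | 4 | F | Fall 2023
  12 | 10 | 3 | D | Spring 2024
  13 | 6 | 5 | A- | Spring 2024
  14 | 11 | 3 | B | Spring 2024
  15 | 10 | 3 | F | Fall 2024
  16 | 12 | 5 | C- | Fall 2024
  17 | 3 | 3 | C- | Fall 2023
SELECT p.name FROM students p LEFT JOIN enrollments c ON c.student_id = p.id WHERE c.id IS NULL

Execution result:
name
Frank Miller
Olivia Williams
Jack Garcia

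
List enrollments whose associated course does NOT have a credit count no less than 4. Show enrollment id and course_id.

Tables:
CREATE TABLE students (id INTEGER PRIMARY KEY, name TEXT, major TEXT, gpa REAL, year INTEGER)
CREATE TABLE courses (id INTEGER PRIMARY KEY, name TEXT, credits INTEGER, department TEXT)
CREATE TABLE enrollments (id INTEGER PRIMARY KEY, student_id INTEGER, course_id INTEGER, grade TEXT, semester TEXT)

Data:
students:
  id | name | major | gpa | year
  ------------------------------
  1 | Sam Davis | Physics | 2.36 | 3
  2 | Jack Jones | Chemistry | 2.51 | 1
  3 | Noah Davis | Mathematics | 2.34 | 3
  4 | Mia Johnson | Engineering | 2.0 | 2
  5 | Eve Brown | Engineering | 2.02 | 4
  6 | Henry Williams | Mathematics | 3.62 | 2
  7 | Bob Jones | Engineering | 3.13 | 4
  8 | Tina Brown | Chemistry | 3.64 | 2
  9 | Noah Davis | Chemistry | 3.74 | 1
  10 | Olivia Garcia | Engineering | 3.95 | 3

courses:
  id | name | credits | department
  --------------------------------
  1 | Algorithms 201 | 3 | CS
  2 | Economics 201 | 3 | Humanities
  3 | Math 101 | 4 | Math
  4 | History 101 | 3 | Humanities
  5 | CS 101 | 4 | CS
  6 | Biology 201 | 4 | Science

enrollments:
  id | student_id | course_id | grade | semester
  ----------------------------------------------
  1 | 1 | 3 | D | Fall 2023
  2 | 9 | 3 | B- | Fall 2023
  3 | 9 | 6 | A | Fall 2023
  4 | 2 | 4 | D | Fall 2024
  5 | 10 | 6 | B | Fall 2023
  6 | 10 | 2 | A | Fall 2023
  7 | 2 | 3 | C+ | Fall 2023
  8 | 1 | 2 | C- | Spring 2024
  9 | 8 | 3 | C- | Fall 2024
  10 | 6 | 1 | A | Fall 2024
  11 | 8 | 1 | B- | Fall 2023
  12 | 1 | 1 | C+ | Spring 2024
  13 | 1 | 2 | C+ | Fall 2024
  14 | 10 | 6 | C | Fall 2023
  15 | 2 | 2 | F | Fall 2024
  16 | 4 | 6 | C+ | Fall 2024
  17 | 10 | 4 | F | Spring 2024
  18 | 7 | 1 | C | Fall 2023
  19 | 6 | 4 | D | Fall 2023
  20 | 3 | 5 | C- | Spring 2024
SELECT id, course_id FROM enrollments WHERE course_id NOT IN (SELECT id FROM courses WHERE credits >= 4)

Execution result:
id | course_id
4 | 4
6 | 2
8 | 2
10 | 1
11 | 1
12 | 1
13 | 2
15 | 2
17 | 4
18 | 1
19 | 4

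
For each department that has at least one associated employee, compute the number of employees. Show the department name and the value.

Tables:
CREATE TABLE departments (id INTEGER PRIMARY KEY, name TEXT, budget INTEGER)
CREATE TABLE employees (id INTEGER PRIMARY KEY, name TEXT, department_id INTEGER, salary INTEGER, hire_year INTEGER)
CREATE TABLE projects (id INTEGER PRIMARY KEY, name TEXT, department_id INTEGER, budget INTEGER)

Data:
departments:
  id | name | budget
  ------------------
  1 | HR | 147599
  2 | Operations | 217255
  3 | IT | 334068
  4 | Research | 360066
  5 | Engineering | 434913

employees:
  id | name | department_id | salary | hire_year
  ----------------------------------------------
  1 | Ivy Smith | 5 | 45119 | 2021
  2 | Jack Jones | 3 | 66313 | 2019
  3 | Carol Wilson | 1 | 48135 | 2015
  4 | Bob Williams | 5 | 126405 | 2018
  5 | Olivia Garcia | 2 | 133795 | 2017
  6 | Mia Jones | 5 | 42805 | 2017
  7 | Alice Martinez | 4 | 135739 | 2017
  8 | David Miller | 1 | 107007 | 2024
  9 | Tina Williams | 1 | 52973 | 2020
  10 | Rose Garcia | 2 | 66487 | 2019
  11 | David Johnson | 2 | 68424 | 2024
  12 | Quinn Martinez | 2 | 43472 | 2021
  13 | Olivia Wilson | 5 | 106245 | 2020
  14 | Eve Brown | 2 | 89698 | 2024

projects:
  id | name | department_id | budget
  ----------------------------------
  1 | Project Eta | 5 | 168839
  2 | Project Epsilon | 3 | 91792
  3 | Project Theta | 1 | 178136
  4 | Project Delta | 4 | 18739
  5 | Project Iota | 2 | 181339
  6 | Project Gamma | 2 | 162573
SELECT p.name, COUNT(*) AS n FROM employees c JOIN departments p ON c.department_id = p.id GROUP BY p.id, p.name

Execution result:
name | n
HR | 3
Operations | 5
IT | 1
Research | 1
Engineering | 4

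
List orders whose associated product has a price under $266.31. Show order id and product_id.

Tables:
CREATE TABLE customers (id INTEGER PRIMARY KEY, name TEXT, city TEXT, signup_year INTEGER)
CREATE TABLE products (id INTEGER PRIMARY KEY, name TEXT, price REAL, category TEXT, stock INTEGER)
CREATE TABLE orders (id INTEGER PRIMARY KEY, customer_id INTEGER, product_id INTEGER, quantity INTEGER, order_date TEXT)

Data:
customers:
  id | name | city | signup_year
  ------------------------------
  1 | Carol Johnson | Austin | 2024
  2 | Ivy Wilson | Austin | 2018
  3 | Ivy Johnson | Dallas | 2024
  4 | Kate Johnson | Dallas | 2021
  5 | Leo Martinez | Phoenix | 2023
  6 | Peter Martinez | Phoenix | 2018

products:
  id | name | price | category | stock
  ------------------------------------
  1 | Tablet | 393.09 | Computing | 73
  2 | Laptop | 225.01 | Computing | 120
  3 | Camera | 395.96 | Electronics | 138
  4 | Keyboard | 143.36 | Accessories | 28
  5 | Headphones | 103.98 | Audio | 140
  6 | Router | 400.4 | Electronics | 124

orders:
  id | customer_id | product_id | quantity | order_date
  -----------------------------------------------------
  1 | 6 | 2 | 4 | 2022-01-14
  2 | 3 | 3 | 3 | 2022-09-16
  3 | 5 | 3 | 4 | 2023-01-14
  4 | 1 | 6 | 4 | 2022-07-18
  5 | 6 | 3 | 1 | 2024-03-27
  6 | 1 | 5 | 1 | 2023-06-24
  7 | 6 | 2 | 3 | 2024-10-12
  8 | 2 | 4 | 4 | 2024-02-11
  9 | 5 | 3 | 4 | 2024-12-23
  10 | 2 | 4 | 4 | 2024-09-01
SELECT id, product_id FROM orders WHERE product_id IN (SELECT id FROM products WHERE price < 266.31)

Execution result:
id | product_id
1 | 2
6 | 5
7 | 2
8 | 4
10 | 4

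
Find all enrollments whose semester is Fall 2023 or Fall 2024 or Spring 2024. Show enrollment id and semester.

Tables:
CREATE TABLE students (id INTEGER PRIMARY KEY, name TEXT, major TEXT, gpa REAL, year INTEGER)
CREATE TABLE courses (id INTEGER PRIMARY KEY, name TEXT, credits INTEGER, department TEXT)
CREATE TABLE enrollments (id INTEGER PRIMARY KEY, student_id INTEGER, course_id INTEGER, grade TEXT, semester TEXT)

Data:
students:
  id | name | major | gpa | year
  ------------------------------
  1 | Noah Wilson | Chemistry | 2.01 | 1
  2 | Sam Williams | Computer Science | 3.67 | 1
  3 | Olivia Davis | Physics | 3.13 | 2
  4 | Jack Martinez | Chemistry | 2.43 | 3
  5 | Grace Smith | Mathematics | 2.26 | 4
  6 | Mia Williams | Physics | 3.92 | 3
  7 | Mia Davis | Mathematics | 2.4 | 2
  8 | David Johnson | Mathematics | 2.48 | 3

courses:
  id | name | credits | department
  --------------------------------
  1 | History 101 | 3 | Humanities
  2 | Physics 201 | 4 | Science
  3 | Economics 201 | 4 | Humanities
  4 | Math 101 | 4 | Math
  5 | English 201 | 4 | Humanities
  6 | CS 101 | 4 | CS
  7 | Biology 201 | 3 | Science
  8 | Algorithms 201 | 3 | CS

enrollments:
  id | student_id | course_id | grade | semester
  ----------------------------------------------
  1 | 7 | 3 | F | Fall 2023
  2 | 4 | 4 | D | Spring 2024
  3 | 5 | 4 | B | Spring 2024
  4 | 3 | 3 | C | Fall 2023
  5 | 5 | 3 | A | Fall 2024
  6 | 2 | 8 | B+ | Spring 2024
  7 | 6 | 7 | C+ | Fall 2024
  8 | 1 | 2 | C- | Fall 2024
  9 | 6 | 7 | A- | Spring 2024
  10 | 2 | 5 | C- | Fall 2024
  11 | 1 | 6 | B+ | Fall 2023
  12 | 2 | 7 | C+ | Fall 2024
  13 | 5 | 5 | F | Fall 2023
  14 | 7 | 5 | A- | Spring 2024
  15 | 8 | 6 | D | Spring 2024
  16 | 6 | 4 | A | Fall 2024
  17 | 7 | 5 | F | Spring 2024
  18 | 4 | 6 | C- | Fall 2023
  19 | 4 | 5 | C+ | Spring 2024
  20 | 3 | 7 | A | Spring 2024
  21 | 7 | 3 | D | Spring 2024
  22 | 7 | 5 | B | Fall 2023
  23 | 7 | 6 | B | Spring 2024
SELECT id, semester FROM enrollments WHERE semester IN ('Fall 2023', 'Fall 2024', 'Spring 2024')

Execution result:
id | semester
1 | Fall 2023
2 | Spring 2024
3 | Spring 2024
4 | Fall 2023
5 | Fall 2024
6 | Spring 2024
7 | Fall 2024
8 | Fall 2024
9 | Spring 2024
10 | Fall 2024
11 | Fall 2023
12 | Fall 2024
13 | Fall 2023
14 | Spring 2024
15 | Spring 2024
16 | Fall 2024
17 | Spring 2024
18 | Fall 2023
19 | Spring 2024
20 | Spring 2024
21 | Spring 2024
22 | Fall 2023
23 | Spring 2024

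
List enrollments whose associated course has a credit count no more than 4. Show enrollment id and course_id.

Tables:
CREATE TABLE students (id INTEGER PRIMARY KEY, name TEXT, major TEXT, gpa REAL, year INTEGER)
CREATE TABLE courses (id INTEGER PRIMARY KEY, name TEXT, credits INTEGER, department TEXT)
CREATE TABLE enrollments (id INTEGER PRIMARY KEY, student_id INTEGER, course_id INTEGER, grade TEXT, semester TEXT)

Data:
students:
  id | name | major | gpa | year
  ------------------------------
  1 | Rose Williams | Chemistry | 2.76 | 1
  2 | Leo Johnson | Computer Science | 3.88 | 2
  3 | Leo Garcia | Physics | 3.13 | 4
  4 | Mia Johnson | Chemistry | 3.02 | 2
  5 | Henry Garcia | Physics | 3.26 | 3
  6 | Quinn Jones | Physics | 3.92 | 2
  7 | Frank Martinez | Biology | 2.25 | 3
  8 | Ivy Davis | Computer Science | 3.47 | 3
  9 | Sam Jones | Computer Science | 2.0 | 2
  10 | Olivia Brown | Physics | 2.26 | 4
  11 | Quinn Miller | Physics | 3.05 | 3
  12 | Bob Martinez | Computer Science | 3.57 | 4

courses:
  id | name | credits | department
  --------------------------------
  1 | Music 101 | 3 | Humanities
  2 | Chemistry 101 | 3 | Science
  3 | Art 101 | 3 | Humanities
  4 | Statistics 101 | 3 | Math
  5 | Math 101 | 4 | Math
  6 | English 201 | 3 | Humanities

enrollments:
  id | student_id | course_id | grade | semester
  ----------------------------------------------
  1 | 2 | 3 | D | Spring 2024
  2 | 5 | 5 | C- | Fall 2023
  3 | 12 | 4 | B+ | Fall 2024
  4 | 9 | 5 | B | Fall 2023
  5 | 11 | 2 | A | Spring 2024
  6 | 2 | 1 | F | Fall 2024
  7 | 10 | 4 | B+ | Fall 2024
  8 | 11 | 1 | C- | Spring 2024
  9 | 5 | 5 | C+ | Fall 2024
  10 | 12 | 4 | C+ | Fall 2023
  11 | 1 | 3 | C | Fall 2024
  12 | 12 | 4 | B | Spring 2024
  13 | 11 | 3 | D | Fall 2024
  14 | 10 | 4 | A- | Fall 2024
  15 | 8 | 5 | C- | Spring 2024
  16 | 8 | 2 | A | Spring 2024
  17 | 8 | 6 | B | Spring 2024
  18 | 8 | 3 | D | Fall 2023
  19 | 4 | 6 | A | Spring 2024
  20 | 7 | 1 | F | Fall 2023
SELECT id, course_id FROM enrollments WHERE course_id IN (SELECT id FROM courses WHERE credits <= 4)

Execution result:
id | course_id
1 | 3
2 | 5
3 | 4
4 | 5
5 | 2
6 | 1
7 | 4
8 | 1
9 | 5
10 | 4
11 | 3
12 | 4
13 | 3
14 | 4
15 | 5
16 | 2
17 | 6
18 | 3
19 | 6
20 | 1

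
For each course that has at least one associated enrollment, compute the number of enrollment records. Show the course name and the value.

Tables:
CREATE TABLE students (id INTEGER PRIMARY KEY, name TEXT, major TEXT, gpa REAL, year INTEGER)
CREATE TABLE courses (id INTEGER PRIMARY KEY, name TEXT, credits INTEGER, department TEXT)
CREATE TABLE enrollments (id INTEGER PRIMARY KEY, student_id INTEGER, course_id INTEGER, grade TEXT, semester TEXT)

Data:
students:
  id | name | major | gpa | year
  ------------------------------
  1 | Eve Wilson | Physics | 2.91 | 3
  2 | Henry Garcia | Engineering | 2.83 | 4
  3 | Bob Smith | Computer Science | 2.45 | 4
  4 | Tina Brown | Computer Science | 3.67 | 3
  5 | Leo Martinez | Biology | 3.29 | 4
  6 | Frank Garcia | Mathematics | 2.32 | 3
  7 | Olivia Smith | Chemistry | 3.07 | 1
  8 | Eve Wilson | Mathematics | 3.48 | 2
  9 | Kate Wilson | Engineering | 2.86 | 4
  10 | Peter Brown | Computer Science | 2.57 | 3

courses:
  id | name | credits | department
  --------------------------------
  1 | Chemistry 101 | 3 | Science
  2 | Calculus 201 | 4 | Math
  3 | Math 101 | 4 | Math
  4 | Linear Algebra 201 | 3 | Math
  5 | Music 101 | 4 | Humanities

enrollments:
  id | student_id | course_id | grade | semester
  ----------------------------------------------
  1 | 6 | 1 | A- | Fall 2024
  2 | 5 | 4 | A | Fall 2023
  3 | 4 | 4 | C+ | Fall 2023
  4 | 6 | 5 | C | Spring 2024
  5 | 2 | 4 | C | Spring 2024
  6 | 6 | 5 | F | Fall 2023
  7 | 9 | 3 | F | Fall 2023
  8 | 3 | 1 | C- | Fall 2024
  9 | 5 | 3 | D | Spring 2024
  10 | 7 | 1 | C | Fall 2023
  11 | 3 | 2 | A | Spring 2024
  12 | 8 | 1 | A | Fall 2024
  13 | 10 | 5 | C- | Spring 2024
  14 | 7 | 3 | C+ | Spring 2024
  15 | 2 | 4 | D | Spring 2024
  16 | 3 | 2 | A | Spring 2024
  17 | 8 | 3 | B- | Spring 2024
SELECT p.name, COUNT(*) AS n FROM enrollments c JOIN courses p ON c.course_id = p.id GROUP BY p.id, p.name

Execution result:
name | n
Chemistry 101 | 4
Calculus 201 | 2
Math 101 | 4
Linear Algebra 201 | 4
Music 101 | 3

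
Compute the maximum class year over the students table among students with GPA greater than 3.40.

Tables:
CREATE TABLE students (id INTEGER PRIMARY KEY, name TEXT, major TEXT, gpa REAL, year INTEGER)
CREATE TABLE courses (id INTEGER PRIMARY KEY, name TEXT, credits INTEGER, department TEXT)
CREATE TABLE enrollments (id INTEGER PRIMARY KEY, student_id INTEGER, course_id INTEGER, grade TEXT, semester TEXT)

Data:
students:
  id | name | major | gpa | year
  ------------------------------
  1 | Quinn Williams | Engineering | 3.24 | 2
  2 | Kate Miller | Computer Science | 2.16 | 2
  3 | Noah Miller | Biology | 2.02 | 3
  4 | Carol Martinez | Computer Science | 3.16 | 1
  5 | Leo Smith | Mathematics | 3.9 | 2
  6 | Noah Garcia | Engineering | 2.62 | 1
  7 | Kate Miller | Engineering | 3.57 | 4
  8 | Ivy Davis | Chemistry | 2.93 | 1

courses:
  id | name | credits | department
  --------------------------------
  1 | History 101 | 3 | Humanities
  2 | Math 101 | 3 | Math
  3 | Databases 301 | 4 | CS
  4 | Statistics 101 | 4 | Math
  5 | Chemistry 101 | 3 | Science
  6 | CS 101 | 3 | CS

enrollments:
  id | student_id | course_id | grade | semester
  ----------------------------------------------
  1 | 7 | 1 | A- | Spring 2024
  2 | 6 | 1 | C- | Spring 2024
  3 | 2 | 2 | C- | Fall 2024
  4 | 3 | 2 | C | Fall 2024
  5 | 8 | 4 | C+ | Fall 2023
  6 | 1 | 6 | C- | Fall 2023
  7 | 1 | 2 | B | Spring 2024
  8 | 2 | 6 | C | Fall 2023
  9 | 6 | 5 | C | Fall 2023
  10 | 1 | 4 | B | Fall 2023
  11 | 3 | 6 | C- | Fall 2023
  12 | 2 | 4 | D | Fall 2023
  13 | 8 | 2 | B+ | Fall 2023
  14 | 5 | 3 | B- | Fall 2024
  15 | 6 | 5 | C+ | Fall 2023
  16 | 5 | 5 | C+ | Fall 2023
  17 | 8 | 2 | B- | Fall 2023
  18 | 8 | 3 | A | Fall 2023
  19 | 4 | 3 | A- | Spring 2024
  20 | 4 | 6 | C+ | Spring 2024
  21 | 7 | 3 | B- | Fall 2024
SELECT MAX(year) FROM students WHERE gpa > 3.4

Execution result:
4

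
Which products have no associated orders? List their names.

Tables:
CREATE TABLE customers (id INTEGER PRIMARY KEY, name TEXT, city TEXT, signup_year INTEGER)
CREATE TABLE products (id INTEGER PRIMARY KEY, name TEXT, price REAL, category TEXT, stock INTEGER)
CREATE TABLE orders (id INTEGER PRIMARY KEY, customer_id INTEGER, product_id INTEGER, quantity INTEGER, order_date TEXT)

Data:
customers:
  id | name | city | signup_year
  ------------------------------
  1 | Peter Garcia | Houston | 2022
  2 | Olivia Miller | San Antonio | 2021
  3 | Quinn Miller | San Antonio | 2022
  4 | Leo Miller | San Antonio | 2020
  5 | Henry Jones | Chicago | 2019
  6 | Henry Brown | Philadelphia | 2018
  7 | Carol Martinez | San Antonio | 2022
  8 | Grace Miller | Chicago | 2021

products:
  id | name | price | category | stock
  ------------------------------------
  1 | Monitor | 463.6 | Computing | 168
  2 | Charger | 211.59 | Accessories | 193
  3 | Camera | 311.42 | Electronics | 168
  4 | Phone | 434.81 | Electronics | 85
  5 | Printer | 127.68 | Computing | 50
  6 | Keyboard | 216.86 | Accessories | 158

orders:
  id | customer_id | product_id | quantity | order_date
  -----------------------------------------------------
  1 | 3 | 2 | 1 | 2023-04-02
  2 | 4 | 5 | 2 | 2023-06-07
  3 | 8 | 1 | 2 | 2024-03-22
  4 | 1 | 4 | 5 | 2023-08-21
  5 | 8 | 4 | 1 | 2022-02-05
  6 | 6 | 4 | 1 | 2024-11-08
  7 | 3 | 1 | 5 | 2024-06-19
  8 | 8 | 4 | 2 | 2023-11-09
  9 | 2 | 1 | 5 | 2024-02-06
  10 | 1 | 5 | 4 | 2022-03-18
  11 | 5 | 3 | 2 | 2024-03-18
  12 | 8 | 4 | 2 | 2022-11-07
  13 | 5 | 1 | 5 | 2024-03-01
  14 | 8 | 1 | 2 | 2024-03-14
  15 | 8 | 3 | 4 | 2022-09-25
SELECT p.name FROM products p LEFT JOIN orders c ON c.product_id = p.id WHERE c.id IS NULL

Execution result:
Keyboard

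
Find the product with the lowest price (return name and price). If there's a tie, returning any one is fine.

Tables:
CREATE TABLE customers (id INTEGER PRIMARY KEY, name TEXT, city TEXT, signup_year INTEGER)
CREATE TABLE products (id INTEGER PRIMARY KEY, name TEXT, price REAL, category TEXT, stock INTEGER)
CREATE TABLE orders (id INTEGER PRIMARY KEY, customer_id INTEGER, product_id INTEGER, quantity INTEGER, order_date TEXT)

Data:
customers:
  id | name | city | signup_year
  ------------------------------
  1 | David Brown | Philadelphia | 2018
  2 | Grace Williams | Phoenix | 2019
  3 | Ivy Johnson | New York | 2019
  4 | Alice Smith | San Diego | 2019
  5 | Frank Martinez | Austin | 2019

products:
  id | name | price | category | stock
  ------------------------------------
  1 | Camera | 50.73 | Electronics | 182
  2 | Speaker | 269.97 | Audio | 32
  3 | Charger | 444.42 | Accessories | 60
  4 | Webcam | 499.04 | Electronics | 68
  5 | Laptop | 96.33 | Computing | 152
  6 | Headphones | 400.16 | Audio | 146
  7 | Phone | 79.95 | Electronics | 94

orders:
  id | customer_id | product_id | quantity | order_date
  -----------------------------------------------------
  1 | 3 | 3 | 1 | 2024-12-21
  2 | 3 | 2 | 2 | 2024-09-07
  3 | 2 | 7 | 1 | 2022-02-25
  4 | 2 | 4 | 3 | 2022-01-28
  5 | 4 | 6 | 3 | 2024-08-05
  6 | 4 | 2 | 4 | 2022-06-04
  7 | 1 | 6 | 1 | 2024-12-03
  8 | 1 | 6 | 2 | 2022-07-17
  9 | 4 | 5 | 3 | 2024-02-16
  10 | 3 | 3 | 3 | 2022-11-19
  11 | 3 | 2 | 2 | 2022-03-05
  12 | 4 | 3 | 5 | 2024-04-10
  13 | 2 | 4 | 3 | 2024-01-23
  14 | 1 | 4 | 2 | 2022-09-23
SELECT name, price FROM products ORDER BY price ASC LIMIT 1

Execution result:
name | price
Camera | 50.73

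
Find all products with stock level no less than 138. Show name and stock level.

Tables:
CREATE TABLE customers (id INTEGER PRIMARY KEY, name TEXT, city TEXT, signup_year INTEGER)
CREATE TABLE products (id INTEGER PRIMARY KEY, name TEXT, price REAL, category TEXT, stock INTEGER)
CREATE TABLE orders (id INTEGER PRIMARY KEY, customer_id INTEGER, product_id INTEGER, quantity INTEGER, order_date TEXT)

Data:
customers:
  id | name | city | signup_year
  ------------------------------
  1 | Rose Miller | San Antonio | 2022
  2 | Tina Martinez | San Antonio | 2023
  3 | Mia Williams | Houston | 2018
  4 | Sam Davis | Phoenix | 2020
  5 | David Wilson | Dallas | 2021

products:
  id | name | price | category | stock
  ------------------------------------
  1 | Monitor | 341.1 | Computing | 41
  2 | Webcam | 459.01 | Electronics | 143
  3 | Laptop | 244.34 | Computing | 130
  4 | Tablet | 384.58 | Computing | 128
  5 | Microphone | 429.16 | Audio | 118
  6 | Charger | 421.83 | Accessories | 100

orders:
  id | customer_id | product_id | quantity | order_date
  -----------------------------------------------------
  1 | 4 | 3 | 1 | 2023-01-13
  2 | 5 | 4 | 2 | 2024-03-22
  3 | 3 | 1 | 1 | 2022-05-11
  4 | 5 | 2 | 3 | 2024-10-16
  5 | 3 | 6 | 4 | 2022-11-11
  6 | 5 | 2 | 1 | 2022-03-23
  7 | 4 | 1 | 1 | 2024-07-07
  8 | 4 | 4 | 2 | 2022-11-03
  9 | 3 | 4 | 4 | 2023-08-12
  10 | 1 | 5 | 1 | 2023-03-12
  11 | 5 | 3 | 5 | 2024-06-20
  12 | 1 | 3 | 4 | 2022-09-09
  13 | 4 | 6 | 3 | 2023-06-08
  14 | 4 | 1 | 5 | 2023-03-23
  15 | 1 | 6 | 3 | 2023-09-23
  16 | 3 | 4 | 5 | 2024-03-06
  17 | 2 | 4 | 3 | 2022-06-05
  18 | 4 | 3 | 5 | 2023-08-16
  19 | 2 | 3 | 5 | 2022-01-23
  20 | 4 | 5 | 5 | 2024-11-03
SELECT name, stock FROM products WHERE stock >= 138

Execution result:
name | stock
Webcam | 143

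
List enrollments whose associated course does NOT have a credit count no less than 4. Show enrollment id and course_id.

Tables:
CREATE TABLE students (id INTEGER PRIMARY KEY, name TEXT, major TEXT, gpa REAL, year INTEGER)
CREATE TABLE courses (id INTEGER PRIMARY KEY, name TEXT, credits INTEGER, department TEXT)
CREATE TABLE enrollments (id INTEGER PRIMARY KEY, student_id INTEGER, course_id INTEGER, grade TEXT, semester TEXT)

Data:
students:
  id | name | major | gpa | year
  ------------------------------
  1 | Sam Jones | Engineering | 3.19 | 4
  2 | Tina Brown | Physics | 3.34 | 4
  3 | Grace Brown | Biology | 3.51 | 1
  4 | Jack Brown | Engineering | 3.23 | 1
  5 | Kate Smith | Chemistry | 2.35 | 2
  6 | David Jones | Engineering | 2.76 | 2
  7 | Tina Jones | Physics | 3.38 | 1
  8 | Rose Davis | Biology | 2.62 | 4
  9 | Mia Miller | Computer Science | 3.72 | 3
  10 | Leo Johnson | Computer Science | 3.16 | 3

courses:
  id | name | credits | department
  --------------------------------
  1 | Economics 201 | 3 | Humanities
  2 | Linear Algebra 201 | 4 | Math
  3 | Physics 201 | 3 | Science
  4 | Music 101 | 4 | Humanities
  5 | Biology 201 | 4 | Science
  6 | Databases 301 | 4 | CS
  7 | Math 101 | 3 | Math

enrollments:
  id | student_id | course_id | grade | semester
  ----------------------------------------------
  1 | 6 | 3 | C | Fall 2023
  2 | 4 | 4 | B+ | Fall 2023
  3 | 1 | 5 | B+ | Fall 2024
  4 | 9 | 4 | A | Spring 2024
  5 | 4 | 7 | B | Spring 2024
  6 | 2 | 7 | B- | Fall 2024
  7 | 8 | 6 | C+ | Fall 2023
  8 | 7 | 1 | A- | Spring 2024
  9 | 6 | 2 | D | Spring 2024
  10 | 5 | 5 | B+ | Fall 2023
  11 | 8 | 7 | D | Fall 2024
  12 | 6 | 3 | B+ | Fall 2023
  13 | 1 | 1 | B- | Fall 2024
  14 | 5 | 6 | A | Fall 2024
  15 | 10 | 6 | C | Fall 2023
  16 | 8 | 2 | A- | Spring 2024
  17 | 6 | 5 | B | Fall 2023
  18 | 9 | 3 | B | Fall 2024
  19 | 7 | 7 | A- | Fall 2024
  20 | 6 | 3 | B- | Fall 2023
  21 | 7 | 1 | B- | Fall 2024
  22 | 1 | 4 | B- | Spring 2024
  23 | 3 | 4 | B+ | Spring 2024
SELECT id, course_id FROM enrollments WHERE course_id NOT IN (SELECT id FROM courses WHERE credits >= 4)

Execution result:
id | course_id
1 | 3
5 | 7
6 | 7
8 | 1
11 | 7
12 | 3
13 | 1
18 | 3
19 | 7
20 | 3
21 | 1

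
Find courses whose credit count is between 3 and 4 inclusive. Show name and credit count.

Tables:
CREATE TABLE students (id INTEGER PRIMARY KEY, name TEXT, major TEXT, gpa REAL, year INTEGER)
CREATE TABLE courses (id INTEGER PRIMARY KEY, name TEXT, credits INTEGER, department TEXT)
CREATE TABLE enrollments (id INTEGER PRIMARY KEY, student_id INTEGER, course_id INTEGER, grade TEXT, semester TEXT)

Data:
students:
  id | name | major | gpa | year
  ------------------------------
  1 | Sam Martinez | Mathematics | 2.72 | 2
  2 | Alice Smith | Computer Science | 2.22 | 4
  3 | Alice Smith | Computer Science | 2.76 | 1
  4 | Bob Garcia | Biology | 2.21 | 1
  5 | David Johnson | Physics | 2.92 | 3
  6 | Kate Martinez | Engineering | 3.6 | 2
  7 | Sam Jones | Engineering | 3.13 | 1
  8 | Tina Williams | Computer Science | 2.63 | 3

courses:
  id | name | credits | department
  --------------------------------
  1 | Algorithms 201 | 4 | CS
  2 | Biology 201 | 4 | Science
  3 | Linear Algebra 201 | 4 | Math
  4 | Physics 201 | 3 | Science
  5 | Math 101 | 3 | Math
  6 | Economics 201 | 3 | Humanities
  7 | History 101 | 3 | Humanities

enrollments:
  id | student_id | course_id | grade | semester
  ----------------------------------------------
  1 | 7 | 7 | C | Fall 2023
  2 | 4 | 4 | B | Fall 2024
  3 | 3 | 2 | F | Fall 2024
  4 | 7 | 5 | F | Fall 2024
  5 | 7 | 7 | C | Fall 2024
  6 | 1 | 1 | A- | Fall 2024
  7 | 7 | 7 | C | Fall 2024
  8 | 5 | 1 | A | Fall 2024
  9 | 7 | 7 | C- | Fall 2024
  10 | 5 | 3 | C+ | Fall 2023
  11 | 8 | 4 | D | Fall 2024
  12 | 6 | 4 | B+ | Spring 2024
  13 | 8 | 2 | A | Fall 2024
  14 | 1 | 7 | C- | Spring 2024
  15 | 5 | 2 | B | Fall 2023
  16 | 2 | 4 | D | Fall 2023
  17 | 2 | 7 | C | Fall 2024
SELECT name, credits FROM courses WHERE credits BETWEEN 3 AND 4

Execution result:
name | credits
Algorithms 201 | 4
Biology 201 | 4
Linear Algebra 201 | 4
Physics 201 | 3
Math 101 | 3
Economics 201 | 3
History 101 | 3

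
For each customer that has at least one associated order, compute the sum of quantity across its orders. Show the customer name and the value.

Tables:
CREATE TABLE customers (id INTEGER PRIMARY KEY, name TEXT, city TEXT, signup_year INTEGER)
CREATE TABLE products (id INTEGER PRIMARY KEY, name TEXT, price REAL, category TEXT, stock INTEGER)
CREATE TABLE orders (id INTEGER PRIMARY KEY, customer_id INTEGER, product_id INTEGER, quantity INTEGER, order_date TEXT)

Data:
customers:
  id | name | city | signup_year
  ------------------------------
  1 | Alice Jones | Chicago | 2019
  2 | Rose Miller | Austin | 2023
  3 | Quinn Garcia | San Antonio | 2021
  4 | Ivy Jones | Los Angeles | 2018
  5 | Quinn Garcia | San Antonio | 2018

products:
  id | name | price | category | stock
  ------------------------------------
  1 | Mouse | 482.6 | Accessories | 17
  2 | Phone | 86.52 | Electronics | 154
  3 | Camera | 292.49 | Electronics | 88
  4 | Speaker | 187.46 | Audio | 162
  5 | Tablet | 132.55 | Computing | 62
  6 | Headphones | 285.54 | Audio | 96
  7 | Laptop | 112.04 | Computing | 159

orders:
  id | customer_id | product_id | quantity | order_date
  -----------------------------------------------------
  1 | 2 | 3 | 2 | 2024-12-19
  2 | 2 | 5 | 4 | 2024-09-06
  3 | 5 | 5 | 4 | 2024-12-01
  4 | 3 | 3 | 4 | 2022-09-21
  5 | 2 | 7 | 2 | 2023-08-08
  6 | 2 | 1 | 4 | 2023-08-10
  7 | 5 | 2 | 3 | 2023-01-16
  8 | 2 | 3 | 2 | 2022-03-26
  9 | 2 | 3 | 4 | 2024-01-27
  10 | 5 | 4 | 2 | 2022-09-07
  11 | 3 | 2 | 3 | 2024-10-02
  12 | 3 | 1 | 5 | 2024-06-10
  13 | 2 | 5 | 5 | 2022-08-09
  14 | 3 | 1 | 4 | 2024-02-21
SELECT p.name, SUM(c.quantity) AS sum_quantity FROM orders c JOIN customers p ON c.customer_id = p.id GROUP BY p.id, p.name

Execution result:
name | sum_quantity
Rose Miller | 23
Quinn Garcia | 16
Quinn Garcia | 9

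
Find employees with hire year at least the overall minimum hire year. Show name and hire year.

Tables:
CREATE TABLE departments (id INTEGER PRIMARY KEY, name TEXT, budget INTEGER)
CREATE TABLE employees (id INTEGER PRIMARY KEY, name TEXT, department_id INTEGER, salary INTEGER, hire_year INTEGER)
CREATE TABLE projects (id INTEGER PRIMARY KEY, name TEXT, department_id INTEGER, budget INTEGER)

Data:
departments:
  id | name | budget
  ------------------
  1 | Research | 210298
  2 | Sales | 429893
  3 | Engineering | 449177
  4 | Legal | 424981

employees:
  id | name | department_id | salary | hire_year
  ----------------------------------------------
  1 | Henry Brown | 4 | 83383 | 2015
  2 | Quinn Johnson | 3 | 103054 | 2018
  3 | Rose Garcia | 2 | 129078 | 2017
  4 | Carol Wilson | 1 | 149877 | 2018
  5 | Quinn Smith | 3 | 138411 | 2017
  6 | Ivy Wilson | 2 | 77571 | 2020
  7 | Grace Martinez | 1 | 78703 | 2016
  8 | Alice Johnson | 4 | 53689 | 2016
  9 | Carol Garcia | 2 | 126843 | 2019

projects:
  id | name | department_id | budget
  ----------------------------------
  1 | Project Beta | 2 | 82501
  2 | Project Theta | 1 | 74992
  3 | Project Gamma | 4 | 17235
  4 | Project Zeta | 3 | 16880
SELECT name, hire_year FROM employees WHERE hire_year >= (SELECT MIN(hire_year) FROM employees)

Execution result:
name | hire_year
Henry Brown | 2015
Quinn Johnson | 2018
Rose Garcia | 2017
Carol Wilson | 2018
Quinn Smith | 2017
Ivy Wilson | 2020
Grace Martinez | 2016
Alice Johnson | 2016
Carol Garcia | 2019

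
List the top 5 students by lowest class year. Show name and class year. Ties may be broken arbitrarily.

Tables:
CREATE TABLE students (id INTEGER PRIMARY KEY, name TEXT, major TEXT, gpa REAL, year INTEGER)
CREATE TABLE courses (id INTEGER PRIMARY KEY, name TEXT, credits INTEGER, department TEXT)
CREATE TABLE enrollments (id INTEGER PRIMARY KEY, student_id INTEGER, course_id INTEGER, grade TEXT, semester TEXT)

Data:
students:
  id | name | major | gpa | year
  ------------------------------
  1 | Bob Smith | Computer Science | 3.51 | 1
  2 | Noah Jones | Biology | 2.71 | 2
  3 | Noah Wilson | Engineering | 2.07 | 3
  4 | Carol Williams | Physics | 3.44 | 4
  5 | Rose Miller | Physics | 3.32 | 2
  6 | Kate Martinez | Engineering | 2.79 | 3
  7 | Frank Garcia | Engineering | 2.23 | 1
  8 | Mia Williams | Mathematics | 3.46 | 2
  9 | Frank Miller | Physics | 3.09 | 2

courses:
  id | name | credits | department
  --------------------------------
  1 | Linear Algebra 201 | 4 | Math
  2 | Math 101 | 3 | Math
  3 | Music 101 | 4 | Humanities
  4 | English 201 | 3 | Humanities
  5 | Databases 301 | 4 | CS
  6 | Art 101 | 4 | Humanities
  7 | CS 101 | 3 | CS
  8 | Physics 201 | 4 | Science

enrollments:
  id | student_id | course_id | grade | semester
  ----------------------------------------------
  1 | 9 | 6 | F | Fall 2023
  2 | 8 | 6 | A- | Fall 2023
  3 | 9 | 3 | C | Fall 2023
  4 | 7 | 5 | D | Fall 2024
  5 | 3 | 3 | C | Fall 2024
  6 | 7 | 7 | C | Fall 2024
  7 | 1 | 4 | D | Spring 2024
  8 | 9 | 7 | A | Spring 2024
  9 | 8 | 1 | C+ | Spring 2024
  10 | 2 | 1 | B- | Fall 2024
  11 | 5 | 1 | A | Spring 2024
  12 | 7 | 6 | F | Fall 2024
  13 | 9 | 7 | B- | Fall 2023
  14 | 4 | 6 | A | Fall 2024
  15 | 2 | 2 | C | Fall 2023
SELECT name, year FROM students ORDER BY year ASC LIMIT 5

Execution result:
name | year
Bob Smith | 1
Frank Garcia | 1
Noah Jones | 2
Rose Miller | 2
Mia Williams | 2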